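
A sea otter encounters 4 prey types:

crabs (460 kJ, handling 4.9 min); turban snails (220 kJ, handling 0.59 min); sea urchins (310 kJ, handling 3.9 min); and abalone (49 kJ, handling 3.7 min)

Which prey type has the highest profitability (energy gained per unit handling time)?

Profitability E/h (kJ/min): crabs = 460/4.9 = 93.9, turban snails = 220/0.59 = 373, sea urchins = 310/3.9 = 79.5, abalone = 49/3.7 = 13.2.
Ranked: turban snails > crabs > sea urchins > abalone.

turban snails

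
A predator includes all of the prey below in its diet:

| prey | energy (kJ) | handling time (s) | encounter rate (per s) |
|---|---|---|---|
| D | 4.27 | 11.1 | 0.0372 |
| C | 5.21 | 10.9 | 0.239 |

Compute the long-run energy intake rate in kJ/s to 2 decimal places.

R = Σλ_iE_i / (1 + Σλ_ih_i)
Numerator: 0.0372×4.27 + 0.239×5.21 = 1.404
Denominator: 1 + 0.0372×11.1 + 0.239×10.9 = 4.018
R = 1.404/4.018 = 0.3494 kJ/s

0.35 kJ/s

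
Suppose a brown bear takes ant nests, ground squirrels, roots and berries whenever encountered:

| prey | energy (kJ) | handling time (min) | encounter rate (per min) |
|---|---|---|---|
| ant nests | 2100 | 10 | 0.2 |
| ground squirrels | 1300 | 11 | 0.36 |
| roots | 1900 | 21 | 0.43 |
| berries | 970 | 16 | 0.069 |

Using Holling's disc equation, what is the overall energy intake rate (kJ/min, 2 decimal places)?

Energy encountered per unit search time: 0.2×2100 + 0.36×1300 + 0.43×1900 + 0.069×970 = 1772 kJ/min.
Handling time per unit search time: 0.2×10 + 0.36×11 + 0.43×21 + 0.069×16 = 16.09.
Rate = 1772/(1 + 16.09) = 103.7 kJ/min.

103.66 kJ/min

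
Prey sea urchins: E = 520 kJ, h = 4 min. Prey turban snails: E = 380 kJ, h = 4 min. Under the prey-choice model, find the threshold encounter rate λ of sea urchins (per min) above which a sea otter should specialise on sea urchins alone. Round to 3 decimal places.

At the threshold, the rate on sea urchins alone equals the profitability of turban snails: λ·520/(1 + λ·4) = 380/4 = 95.
Rearranging, λ(520 − 95×4) = 95, so λ = 95/140 = 0.6786 per min.

0.679 per min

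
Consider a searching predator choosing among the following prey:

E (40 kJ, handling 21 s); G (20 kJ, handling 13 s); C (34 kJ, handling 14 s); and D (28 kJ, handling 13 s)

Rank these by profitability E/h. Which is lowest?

G

In descending order of E/h:
C: 34/14 = 2.43 kJ/s
D: 28/13 = 2.15 kJ/s
E: 40/21 = 1.9 kJ/s
G: 20/13 = 1.54 kJ/s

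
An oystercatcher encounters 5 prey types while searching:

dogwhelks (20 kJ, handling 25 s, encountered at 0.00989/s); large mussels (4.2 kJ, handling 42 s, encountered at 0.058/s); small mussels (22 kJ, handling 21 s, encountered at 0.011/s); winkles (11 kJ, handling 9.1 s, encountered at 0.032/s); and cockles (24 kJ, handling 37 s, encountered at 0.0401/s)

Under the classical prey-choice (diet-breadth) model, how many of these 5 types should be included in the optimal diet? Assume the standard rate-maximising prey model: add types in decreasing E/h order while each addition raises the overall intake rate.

4

E/h in descending order: winkles 1.21, small mussels 1.05, dogwhelks 0.8, cockles 0.649, large mussels 0.1 kJ/s. The optimal diet is the largest prefix of this list for which every included type satisfies E_i/h_i > R on the types above it.
Rate on top 1: 0.2726. small mussels: 1.05 > 0.2726 → include.
Rate on top 2: 0.3902. dogwhelks: 0.8 > 0.3902 → include.
Rate on top 3: 0.4475. cockles: 0.649 > 0.4475 → include.
Rate on top 4: 0.5392. large mussels: 0.1 < 0.5392 → exclude; stop.
Optimal diet: winkles, small mussels, dogwhelks, cockles — 4 of 5 types.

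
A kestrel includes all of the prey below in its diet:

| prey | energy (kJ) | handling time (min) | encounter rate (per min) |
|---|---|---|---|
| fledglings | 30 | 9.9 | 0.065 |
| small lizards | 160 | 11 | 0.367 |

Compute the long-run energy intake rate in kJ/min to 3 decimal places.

R = Σλ_iE_i / (1 + Σλ_ih_i)
Numerator: 0.065×30 + 0.367×160 = 60.67
Denominator: 1 + 0.065×9.9 + 0.367×11 = 5.681
R = 60.67/5.681 = 10.68 kJ/min

10.680 kJ/min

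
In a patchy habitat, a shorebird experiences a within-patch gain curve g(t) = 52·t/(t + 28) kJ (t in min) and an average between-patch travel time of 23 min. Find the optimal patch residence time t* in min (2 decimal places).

By the marginal value theorem, leave when the instantaneous gain rate g'(t) equals the habitat-wide average g(t)/(T + t).
g'(t) = 52·28/(t + 28)². Setting 52·28/(t+28)² = 52t/[(t+28)(23+t)] gives 28(23+t) = t(t+28), so t² = 28×23 = 644.
t* = √644 = 25.38 min.

25.38 min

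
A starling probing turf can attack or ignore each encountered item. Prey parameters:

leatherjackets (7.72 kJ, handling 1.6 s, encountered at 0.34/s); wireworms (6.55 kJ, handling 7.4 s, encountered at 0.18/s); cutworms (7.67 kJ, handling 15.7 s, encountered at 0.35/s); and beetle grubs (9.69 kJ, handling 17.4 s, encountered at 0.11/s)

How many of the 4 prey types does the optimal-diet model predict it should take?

Rank by E/h (kJ/s): leatherjackets 4.82, wireworms 0.885, beetle grubs 0.557, cutworms 0.489. Include each in turn until the next type's E/h falls below the running intake rate.
Rate on top 1: 1.7. wireworms: 0.885 < 1.7 → exclude; stop.
Optimal diet: leatherjackets — 1 of 4 types.

1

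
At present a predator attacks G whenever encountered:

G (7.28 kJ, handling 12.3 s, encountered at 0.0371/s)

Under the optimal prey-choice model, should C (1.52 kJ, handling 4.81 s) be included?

Intake rate on the current diet: R = (0.0371×7.28) / (1 + 0.0371×12.3) = 0.2701/1.456 = 0.1855 kJ/s.
C: E/h = 1.52/4.81 = 0.316 kJ/s.
0.316 > 0.1855, so adding C raises the average — include it.

Yes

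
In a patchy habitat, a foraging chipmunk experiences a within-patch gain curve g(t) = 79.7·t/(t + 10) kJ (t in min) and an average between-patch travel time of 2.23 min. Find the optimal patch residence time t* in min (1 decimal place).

4.7 min

Maximise g(t)/(T+t): set derivative to zero → g'(t)(T+t) = g(t).
g'(t) = 79.7·10/(t + 10)². Setting 79.7·10/(t+10)² = 79.7t/[(t+10)(2.23+t)] gives 10(2.23+t) = t(t+10), so t² = 10×2.23 = 22.3.
t* = √22.3 = 4.722 min.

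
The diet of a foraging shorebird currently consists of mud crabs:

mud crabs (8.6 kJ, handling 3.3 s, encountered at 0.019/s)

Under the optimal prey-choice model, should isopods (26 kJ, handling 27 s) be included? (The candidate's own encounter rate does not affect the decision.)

On mud crabs alone, R = ΣλE/(1+Σλh) = 0.1634/1.063 = 0.1538 kJ/s.
isopods: E/h = 26/27 = 0.963 kJ/s.
0.963 > 0.1538, so adding isopods raises the average — include it.

Yes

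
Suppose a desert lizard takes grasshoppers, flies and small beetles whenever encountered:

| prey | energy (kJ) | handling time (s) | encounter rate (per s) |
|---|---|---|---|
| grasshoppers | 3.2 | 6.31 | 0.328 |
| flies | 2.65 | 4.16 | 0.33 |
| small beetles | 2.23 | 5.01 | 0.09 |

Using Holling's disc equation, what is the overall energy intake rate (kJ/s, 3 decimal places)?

0.434 kJ/s

R = Σλ_iE_i / (1 + Σλ_ih_i)
Numerator: 0.328×3.2 + 0.33×2.65 + 0.09×2.23 = 2.125
Denominator: 1 + 0.328×6.31 + 0.33×4.16 + 0.09×5.01 = 4.893
R = 2.125/4.893 = 0.4342 kJ/s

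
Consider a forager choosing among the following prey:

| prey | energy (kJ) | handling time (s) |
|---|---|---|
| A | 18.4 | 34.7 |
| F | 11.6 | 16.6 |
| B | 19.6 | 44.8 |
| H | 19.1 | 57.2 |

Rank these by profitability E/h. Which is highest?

F

Profitability E/h (kJ/s): A = 18.4/34.7 = 0.53, F = 11.6/16.6 = 0.699, B = 19.6/44.8 = 0.438, H = 19.1/57.2 = 0.334.
Ranked: F > A > B > H.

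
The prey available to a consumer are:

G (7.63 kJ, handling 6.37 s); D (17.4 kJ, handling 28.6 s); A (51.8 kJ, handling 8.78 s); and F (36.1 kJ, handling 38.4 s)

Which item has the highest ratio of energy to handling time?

A

In descending order of E/h:
A: 51.8/8.78 = 5.9 kJ/s
G: 7.63/6.37 = 1.2 kJ/s
F: 36.1/38.4 = 0.94 kJ/s
D: 17.4/28.6 = 0.608 kJ/s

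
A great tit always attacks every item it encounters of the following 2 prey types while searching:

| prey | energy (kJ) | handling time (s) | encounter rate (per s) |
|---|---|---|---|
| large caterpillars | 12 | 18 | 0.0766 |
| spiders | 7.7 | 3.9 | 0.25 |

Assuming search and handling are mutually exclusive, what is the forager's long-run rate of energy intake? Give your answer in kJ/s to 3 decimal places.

R = Σλ_iE_i / (1 + Σλ_ih_i)
Numerator: 0.0766×12 + 0.25×7.7 = 2.844
Denominator: 1 + 0.0766×18 + 0.25×3.9 = 3.354
R = 2.844/3.354 = 0.8481 kJ/s

0.848 kJ/s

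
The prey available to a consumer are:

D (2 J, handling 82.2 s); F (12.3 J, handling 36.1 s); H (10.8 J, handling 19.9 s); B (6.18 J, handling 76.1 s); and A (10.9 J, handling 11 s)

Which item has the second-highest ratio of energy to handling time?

In descending order of E/h:
A: 10.9/11 = 0.991 J/s
H: 10.8/19.9 = 0.543 J/s
F: 12.3/36.1 = 0.341 J/s
B: 6.18/76.1 = 0.0812 J/s
D: 2/82.2 = 0.0243 J/s

H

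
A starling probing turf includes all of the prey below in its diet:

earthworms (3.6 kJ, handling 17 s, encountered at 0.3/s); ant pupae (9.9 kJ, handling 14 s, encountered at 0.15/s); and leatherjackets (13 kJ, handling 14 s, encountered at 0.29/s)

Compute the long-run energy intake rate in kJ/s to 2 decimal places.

0.52 kJ/s

R = (0.3×3.6 + 0.15×9.9 + 0.29×13) / (1 + 0.3×17 + 0.15×14 + 0.29×14) = 6.335/12.26 = 0.5167 kJ/s.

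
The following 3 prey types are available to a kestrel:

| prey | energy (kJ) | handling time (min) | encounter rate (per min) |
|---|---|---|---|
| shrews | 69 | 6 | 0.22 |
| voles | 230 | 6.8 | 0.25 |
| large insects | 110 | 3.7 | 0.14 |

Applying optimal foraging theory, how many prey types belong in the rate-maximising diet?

2

E/h in descending order: voles 33.8, large insects 29.7, shrews 11.5 kJ/min. The optimal diet is the largest prefix of this list for which every included type satisfies E_i/h_i > R on the types above it.
Rate on top 1: 21.3. large insects: 29.7 > 21.3 → include.
Rate on top 2: 22.65. shrews: 11.5 < 22.65 → exclude; stop.
Optimal diet: voles, large insects — 2 of 3 types.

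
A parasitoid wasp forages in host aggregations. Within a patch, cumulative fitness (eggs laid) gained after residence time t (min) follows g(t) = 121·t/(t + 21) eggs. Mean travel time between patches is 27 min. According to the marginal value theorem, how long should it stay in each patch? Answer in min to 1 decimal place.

Maximise g(t)/(T+t): set derivative to zero → g'(t)(T+t) = g(t).
g'(t) = 121·21/(t + 21)². Setting 121·21/(t+21)² = 121t/[(t+21)(27+t)] gives 21(27+t) = t(t+21), so t² = 21×27 = 567.
t* = √567 = 23.81 min.

23.8 min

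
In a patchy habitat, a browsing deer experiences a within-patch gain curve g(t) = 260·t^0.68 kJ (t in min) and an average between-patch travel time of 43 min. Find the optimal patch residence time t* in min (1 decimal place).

By the marginal value theorem, leave when the instantaneous gain rate g'(t) equals the habitat-wide average g(t)/(T + t).
g'(t) = 0.68·260·t^-0.32. Setting 0.68·260·t^-0.32 = 260·t^0.68/(43+t) gives 0.68(43+t) = t, so 0.32·t = 0.68×43.
t* = 0.68×43/0.32 = 91.38 min.

91.4 min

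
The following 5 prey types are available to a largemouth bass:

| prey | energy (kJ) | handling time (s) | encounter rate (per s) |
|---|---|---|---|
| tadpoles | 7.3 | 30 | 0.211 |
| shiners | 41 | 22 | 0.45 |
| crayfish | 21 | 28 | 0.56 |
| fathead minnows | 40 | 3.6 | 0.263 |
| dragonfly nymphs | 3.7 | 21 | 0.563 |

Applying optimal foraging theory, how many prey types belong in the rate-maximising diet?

Profitabilities (E/h, kJ/s): fathead minnows 11.1, shiners 1.86, crayfish 0.75, tadpoles 0.243, dragonfly nymphs 0.176. Add prey in this order while the next type's profitability exceeds the intake rate on those already taken.
Rate on top 1: 5.404. shiners: 1.86 < 5.404 → exclude; stop.
Optimal diet: fathead minnows — 1 of 5 types.

1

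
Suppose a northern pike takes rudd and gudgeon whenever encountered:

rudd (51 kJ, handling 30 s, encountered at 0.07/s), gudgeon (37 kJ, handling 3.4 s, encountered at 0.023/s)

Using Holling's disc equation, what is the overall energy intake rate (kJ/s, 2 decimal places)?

1.39 kJ/s

Energy encountered per unit search time: 0.07×51 + 0.023×37 = 4.421 kJ/s.
Handling time per unit search time: 0.07×30 + 0.023×3.4 = 2.178.
Rate = 4.421/(1 + 2.178) = 1.391 kJ/s.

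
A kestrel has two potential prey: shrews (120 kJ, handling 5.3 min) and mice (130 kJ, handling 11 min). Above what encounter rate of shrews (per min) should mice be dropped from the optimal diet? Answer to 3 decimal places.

The zero-one rule: include mice iff E₂/h₂ > λE₁/(1+λh₁). Equality gives the switch point.
λE₁h₂ = E₂ + λE₂h₁ ⇒ λ = E₂/(E₁h₂ − E₂h₁) = 130/(1320 − 689) = 0.206 per min.

0.206 per min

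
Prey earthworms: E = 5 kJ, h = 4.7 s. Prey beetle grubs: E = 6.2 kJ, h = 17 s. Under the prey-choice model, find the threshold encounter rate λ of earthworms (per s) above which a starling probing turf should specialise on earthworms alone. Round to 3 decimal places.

0.111 per s

The zero-one rule: include beetle grubs iff E₂/h₂ > λE₁/(1+λh₁). Equality gives the switch point.
λE₁h₂ = E₂ + λE₂h₁ ⇒ λ = E₂/(E₁h₂ − E₂h₁) = 6.2/(85 − 29.14) = 0.111 per s.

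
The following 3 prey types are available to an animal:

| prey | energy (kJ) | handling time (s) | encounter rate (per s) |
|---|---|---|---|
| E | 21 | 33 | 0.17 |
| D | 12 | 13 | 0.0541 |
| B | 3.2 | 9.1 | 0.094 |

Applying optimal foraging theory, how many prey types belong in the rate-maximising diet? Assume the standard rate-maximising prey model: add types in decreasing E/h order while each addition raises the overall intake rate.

2

Profitabilities (E/h, kJ/s): D 0.923, E 0.636, B 0.352. Add prey in this order while the next type's profitability exceeds the intake rate on those already taken.
Rate on top 1: 0.3811. E: 0.636 > 0.3811 → include.
Rate on top 2: 0.5769. B: 0.352 < 0.5769 → exclude; stop.
Optimal diet: D, E — 2 of 3 types.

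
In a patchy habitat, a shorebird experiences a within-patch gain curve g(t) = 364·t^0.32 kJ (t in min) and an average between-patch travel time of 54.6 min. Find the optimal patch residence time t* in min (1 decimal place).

25.7 min

Optimal t* satisfies g'(t*) = g(t*)/(T + t*).
g'(t) = 0.32·364·t^-0.68. Setting 0.32·364·t^-0.68 = 364·t^0.32/(54.6+t) gives 0.32(54.6+t) = t, so 0.68·t = 0.32×54.6.
t* = 0.32×54.6/0.68 = 25.69 min.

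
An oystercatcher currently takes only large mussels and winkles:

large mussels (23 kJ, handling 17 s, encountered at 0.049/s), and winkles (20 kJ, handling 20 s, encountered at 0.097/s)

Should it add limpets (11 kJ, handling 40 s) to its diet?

Intake rate on the current diet: R = (0.049×23 + 0.097×20) / (1 + 0.049×17 + 0.097×20) = 3.067/3.773 = 0.8129 kJ/s.
Profitability of limpets: 11/40 = 0.275 kJ/s.
Since 0.275 < R, time spent handling limpets is better spent searching.

No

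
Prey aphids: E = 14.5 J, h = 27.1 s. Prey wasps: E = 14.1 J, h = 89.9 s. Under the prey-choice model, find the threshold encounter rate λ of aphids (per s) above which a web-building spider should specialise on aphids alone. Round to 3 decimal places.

0.015 per s

At the threshold, the rate on aphids alone equals the profitability of wasps: λ·14.5/(1 + λ·27.1) = 14.1/89.9 = 0.1568.
Rearranging, λ(14.5 − 0.1568×27.1) = 0.1568, so λ = 0.1568/10.25 = 0.0153 per s.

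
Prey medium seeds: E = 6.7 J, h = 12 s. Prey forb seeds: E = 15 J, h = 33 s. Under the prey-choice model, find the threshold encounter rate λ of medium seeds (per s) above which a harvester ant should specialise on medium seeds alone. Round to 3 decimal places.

At the threshold, the rate on medium seeds alone equals the profitability of forb seeds: λ·6.7/(1 + λ·12) = 15/33 = 0.4545.
Rearranging, λ(6.7 − 0.4545×12) = 0.4545, so λ = 0.4545/1.245 = 0.365 per s.

0.365 per s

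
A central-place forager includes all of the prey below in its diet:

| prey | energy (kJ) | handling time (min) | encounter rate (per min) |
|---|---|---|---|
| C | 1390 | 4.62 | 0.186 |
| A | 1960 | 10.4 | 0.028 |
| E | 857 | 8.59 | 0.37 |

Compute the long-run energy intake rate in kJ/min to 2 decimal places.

R = (0.186×1390 + 0.028×1960 + 0.37×857) / (1 + 0.186×4.62 + 0.028×10.4 + 0.37×8.59) = 630.5/5.329 = 118.3 kJ/min.

118.32 kJ/min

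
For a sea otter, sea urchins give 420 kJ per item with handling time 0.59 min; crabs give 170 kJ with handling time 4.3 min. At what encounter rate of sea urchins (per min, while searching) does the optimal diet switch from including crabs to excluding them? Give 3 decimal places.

0.100 per min

The zero-one rule: include crabs iff E₂/h₂ > λE₁/(1+λh₁). Equality gives the switch point.
λE₁h₂ = E₂ + λE₂h₁ ⇒ λ = E₂/(E₁h₂ − E₂h₁) = 170/(1806 − 100.3) = 0.09967 per min.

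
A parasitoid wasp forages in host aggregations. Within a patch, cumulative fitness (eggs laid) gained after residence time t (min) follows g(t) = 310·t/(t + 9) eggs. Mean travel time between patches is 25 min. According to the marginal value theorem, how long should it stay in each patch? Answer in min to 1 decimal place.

15.0 min

Optimal t* satisfies g'(t*) = g(t*)/(T + t*).
g'(t) = 310·9/(t + 9)². Setting 310·9/(t+9)² = 310t/[(t+9)(25+t)] gives 9(25+t) = t(t+9), so t² = 9×25 = 225.
t* = √225 = 15 min.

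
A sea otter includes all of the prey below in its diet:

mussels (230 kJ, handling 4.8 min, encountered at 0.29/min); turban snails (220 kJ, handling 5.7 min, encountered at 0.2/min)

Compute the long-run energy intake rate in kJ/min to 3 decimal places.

31.342 kJ/min

R = (0.29×230 + 0.2×220) / (1 + 0.29×4.8 + 0.2×5.7) = 110.7/3.532 = 31.34 kJ/min.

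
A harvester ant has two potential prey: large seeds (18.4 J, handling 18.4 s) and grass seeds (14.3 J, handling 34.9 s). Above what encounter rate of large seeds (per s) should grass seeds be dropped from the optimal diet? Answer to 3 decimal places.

0.038 per s

At the threshold, the rate on large seeds alone equals the profitability of grass seeds: λ·18.4/(1 + λ·18.4) = 14.3/34.9 = 0.4097.
Rearranging, λ(18.4 − 0.4097×18.4) = 0.4097, so λ = 0.4097/10.86 = 0.03773 per s.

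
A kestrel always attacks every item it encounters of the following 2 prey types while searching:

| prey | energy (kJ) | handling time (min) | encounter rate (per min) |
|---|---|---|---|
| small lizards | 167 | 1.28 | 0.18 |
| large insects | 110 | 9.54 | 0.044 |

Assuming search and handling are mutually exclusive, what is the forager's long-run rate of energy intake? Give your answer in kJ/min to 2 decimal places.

Energy encountered per unit search time: 0.18×167 + 0.044×110 = 34.9 kJ/min.
Handling time per unit search time: 0.18×1.28 + 0.044×9.54 = 0.6502.
Rate = 34.9/(1 + 0.6502) = 21.15 kJ/min.

21.15 kJ/min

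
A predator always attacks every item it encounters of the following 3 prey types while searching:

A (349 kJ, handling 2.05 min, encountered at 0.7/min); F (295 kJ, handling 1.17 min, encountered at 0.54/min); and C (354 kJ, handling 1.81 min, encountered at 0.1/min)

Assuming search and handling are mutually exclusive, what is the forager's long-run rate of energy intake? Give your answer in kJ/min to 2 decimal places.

135.17 kJ/min

R = Σλ_iE_i / (1 + Σλ_ih_i)
Numerator: 0.7×349 + 0.54×295 + 0.1×354 = 439
Denominator: 1 + 0.7×2.05 + 0.54×1.17 + 0.1×1.81 = 3.248
R = 439/3.248 = 135.2 kJ/min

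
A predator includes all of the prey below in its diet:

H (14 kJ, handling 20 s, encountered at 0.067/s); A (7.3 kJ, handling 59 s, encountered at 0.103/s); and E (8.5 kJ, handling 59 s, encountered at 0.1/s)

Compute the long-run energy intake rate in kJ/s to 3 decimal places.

0.177 kJ/s

R = Σλ_iE_i / (1 + Σλ_ih_i)
Numerator: 0.067×14 + 0.103×7.3 + 0.1×8.5 = 2.54
Denominator: 1 + 0.067×20 + 0.103×59 + 0.1×59 = 14.32
R = 2.54/14.32 = 0.1774 kJ/s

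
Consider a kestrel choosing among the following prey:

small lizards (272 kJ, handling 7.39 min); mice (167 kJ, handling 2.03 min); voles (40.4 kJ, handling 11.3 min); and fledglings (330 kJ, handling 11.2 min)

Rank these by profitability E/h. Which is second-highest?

Profitability E/h (kJ/min): small lizards = 272/7.39 = 36.8, mice = 167/2.03 = 82.3, voles = 40.4/11.3 = 3.58, fledglings = 330/11.2 = 29.5.
Ranked: mice > small lizards > fledglings > voles.

small lizards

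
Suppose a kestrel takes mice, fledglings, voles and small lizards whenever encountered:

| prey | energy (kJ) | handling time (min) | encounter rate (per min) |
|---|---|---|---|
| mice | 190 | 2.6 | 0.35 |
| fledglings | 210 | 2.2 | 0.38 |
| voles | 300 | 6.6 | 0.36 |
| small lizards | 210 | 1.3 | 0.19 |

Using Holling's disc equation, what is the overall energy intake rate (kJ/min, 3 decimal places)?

54.796 kJ/min

Energy encountered per unit search time: 0.35×190 + 0.38×210 + 0.36×300 + 0.19×210 = 294.2 kJ/min.
Handling time per unit search time: 0.35×2.6 + 0.38×2.2 + 0.36×6.6 + 0.19×1.3 = 4.369.
Rate = 294.2/(1 + 4.369) = 54.8 kJ/min.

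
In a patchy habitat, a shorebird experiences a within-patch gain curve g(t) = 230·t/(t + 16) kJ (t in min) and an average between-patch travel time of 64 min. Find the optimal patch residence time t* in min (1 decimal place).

32.0 min

Optimal t* satisfies g'(t*) = g(t*)/(T + t*).
g'(t) = 230·16/(t + 16)². Setting 230·16/(t+16)² = 230t/[(t+16)(64+t)] gives 16(64+t) = t(t+16), so t² = 16×64 = 1024.
t* = √1024 = 32 min.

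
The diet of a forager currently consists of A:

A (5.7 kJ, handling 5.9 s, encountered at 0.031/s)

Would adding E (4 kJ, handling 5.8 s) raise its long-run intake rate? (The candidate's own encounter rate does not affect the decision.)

Yes

Intake rate on the current diet: R = (0.031×5.7) / (1 + 0.031×5.9) = 0.1767/1.183 = 0.1494 kJ/s.
E: E/h = 4/5.8 = 0.6897 kJ/s.
0.6897 > 0.1494, so adding E raises the average — include it.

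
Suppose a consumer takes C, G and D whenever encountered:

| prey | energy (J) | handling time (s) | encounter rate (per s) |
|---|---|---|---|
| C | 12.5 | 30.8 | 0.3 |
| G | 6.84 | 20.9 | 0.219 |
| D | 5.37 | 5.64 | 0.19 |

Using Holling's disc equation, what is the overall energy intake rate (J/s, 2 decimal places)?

0.39 J/s

R = Σλ_iE_i / (1 + Σλ_ih_i)
Numerator: 0.3×12.5 + 0.219×6.84 + 0.19×5.37 = 6.268
Denominator: 1 + 0.3×30.8 + 0.219×20.9 + 0.19×5.64 = 15.89
R = 6.268/15.89 = 0.3945 J/s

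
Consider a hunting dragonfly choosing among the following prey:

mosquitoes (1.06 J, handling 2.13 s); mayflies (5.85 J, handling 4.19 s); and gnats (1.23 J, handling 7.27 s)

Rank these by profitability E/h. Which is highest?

Profitability E/h (J/s): mosquitoes = 1.06/2.13 = 0.498, mayflies = 5.85/4.19 = 1.4, gnats = 1.23/7.27 = 0.169.
Ranked: mayflies > mosquitoes > gnats.

mayflies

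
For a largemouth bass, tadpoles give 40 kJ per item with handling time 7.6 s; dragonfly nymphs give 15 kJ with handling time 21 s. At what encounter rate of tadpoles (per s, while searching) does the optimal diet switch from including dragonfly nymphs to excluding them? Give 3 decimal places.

0.021 per s

Drop dragonfly nymphs once their profitability E₂/h₂ falls below the rate achievable on tadpoles alone: E₂/h₂ = λE₁/(1 + λh₁).
Solve for λ: λE₁h₂ = E₂(1 + λh₁) → λ(E₁h₂ − E₂h₁) = E₂ → λ = E₂/(E₁h₂ − E₂h₁).
λ = 15/(40×21 − 15×7.6) = 15/726 = 0.02066 per s.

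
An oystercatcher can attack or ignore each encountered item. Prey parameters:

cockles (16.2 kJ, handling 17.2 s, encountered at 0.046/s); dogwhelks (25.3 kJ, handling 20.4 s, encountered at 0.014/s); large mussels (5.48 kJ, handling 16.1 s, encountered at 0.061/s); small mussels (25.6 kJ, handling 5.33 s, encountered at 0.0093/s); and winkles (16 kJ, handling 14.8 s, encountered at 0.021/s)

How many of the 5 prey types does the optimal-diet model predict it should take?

4

Rank by E/h (kJ/s): small mussels 4.8, dogwhelks 1.24, winkles 1.08, cockles 0.942, large mussels 0.34. Include each in turn until the next type's E/h falls below the running intake rate.
Rate on top 1: 0.2268. dogwhelks: 1.24 > 0.2268 → include.
Rate on top 2: 0.4436. winkles: 1.08 > 0.4436 → include.
Rate on top 3: 0.564. cockles: 0.942 > 0.564 → include.
Rate on top 4: 0.6866. large mussels: 0.34 < 0.6866 → exclude; stop.
Optimal diet: small mussels, dogwhelks, winkles, cockles — 4 of 5 types.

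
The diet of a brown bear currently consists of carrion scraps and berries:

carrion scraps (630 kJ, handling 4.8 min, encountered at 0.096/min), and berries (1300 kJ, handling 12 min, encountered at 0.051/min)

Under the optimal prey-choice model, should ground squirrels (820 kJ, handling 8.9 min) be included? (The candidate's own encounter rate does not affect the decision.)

Yes

On carrion scraps and berries alone, R = ΣλE/(1+Σλh) = 126.8/2.073 = 61.16 kJ/min.
Profitability of ground squirrels: 820/8.9 = 92.13 kJ/min.
Since 92.13 > R, including ground squirrels increases the long-run rate.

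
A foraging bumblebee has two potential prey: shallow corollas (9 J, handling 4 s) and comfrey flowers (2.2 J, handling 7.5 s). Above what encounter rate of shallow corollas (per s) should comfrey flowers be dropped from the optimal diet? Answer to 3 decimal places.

Drop comfrey flowers once their profitability E₂/h₂ falls below the rate achievable on shallow corollas alone: E₂/h₂ = λE₁/(1 + λh₁).
Solve for λ: λE₁h₂ = E₂(1 + λh₁) → λ(E₁h₂ − E₂h₁) = E₂ → λ = E₂/(E₁h₂ − E₂h₁).
λ = 2.2/(9×7.5 − 2.2×4) = 2.2/58.7 = 0.03748 per s.

0.037 per s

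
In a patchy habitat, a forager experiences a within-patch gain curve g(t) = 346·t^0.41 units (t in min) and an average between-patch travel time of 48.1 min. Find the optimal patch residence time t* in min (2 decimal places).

By the marginal value theorem, leave when the instantaneous gain rate g'(t) equals the habitat-wide average g(t)/(T + t).
g'(t) = 0.41·346·t^-0.59. Setting 0.41·346·t^-0.59 = 346·t^0.41/(48.1+t) gives 0.41(48.1+t) = t, so 0.59·t = 0.41×48.1.
t* = 0.41×48.1/0.59 = 33.43 min.

33.43 min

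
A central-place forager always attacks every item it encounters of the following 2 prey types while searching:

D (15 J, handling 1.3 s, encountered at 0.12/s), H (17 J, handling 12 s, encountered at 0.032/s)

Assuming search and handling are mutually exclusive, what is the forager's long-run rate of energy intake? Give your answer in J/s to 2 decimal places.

1.52 J/s

R = Σλ_iE_i / (1 + Σλ_ih_i)
Numerator: 0.12×15 + 0.032×17 = 2.344
Denominator: 1 + 0.12×1.3 + 0.032×12 = 1.54
R = 2.344/1.54 = 1.522 J/s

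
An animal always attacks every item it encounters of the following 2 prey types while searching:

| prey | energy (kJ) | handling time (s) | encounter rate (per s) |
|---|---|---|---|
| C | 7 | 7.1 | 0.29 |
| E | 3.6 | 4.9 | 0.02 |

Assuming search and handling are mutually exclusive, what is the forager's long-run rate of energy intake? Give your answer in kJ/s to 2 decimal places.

0.67 kJ/s

R = Σλ_iE_i / (1 + Σλ_ih_i)
Numerator: 0.29×7 + 0.02×3.6 = 2.102
Denominator: 1 + 0.29×7.1 + 0.02×4.9 = 3.157
R = 2.102/3.157 = 0.6658 kJ/s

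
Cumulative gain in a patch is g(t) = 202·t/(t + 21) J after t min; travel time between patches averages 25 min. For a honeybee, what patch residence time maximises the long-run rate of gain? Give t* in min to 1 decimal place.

22.9 min

Optimal t* satisfies g'(t*) = g(t*)/(T + t*).
g'(t) = 202·21/(t + 21)². Setting 202·21/(t+21)² = 202t/[(t+21)(25+t)] gives 21(25+t) = t(t+21), so t² = 21×25 = 525.
t* = √525 = 22.91 min.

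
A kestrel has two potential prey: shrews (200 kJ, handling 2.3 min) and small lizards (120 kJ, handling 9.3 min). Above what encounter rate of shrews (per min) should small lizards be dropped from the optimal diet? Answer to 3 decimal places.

0.076 per min

At the threshold, the rate on shrews alone equals the profitability of small lizards: λ·200/(1 + λ·2.3) = 120/9.3 = 12.9.
Rearranging, λ(200 − 12.9×2.3) = 12.9, so λ = 12.9/170.3 = 0.07576 per min.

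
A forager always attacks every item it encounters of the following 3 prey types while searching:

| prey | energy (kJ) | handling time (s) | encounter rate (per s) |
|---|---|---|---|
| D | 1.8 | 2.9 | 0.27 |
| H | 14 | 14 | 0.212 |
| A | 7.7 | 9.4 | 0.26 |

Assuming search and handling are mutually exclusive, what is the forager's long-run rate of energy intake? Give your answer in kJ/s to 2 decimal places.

0.76 kJ/s

R = (0.27×1.8 + 0.212×14 + 0.26×7.7) / (1 + 0.27×2.9 + 0.212×14 + 0.26×9.4) = 5.456/7.195 = 0.7583 kJ/s.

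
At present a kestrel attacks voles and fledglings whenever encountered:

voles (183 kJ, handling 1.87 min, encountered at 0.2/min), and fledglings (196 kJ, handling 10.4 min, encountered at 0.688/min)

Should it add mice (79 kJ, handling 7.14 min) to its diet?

Intake rate on the current diet: R = (0.2×183 + 0.688×196) / (1 + 0.2×1.87 + 0.688×10.4) = 171.4/8.529 = 20.1 kJ/min.
mice: E/h = 79/7.14 = 11.06 kJ/min.
Since 11.06 < R, time spent handling mice is better spent searching.

No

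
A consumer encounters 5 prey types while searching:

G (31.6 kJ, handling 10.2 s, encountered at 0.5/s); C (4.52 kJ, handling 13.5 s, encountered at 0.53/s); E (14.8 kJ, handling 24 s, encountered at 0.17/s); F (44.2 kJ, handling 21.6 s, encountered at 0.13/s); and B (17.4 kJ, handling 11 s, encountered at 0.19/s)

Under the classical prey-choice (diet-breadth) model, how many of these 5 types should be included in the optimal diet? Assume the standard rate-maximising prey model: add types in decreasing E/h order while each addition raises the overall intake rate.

1

Rank by E/h (kJ/s): G 3.1, F 2.05, B 1.58, E 0.617, C 0.335. Include each in turn until the next type's E/h falls below the running intake rate.
Rate on top 1: 2.59. F: 2.05 < 2.59 → exclude; stop.
Optimal diet: G — 1 of 5 types.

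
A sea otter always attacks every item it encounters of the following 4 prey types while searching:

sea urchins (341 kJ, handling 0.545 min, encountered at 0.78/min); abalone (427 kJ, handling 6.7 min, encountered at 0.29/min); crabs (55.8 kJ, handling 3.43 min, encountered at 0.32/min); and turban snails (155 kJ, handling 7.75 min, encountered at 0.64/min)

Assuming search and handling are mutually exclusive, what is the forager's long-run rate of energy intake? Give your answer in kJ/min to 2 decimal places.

R = Σλ_iE_i / (1 + Σλ_ih_i)
Numerator: 0.78×341 + 0.29×427 + 0.32×55.8 + 0.64×155 = 506.9
Denominator: 1 + 0.78×0.545 + 0.29×6.7 + 0.32×3.43 + 0.64×7.75 = 9.426
R = 506.9/9.426 = 53.77 kJ/min

53.77 kJ/min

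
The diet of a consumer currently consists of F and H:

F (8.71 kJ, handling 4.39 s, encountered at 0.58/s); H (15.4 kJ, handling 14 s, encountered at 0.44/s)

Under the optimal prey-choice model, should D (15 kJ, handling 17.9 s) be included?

No

On F and H alone, R = ΣλE/(1+Σλh) = 11.83/9.706 = 1.219 kJ/s.
D: E/h = 15/17.9 = 0.838 kJ/s.
Since 0.838 < R, time spent handling D is better spent searching.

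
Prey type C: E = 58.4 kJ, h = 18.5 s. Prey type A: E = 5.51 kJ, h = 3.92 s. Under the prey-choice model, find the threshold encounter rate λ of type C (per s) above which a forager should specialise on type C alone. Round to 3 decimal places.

0.043 per s

The zero-one rule: include type A iff E₂/h₂ > λE₁/(1+λh₁). Equality gives the switch point.
λE₁h₂ = E₂ + λE₂h₁ ⇒ λ = E₂/(E₁h₂ − E₂h₁) = 5.51/(228.9 − 101.9) = 0.04339 per s.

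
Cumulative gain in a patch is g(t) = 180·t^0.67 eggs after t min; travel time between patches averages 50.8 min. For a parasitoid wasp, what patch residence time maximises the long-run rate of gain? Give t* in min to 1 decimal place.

Maximise g(t)/(T+t): set derivative to zero → g'(t)(T+t) = g(t).
g'(t) = 0.67·180·t^-0.33. Setting 0.67·180·t^-0.33 = 180·t^0.67/(50.8+t) gives 0.67(50.8+t) = t, so 0.33·t = 0.67×50.8.
t* = 0.67×50.8/0.33 = 103.1 min.

103.1 min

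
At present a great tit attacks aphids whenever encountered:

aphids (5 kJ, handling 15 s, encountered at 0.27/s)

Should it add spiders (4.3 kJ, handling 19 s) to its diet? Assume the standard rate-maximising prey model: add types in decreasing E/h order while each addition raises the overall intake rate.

No

Intake rate on the current diet: R = (0.27×5) / (1 + 0.27×15) = 1.35/5.05 = 0.2673 kJ/s.
Profitability of spiders: 4.3/19 = 0.2263 kJ/s.
0.2263 < 0.2673, so adding spiders would lower the average — exclude it.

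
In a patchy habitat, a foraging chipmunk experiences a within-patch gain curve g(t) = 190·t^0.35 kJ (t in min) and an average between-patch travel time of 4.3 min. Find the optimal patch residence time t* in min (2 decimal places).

2.32 min

Maximise g(t)/(T+t): set derivative to zero → g'(t)(T+t) = g(t).
g'(t) = 0.35·190·t^-0.65. Setting 0.35·190·t^-0.65 = 190·t^0.35/(4.3+t) gives 0.35(4.3+t) = t, so 0.65·t = 0.35×4.3.
t* = 0.35×4.3/0.65 = 2.315 min.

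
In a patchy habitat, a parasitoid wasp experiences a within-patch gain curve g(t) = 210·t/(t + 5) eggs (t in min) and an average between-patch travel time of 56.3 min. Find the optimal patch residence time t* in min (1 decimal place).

By the marginal value theorem, leave when the instantaneous gain rate g'(t) equals the habitat-wide average g(t)/(T + t).
g'(t) = 210·5/(t + 5)². Setting 210·5/(t+5)² = 210t/[(t+5)(56.3+t)] gives 5(56.3+t) = t(t+5), so t² = 5×56.3 = 281.5.
t* = √281.5 = 16.78 min.

16.8 min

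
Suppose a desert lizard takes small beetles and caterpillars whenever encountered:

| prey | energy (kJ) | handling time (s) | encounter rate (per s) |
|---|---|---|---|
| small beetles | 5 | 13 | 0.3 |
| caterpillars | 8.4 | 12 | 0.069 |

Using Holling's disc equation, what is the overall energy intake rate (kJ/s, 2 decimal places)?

0.36 kJ/s

R = (0.3×5 + 0.069×8.4) / (1 + 0.3×13 + 0.069×12) = 2.08/5.728 = 0.3631 kJ/s.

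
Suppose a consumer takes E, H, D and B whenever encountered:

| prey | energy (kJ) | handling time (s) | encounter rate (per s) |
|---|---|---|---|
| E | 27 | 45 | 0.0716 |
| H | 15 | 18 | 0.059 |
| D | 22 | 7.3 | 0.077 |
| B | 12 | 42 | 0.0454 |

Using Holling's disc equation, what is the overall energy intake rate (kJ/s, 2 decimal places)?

0.65 kJ/s

R = Σλ_iE_i / (1 + Σλ_ih_i)
Numerator: 0.0716×27 + 0.059×15 + 0.077×22 + 0.0454×12 = 5.057
Denominator: 1 + 0.0716×45 + 0.059×18 + 0.077×7.3 + 0.0454×42 = 7.753
R = 5.057/7.753 = 0.6523 kJ/s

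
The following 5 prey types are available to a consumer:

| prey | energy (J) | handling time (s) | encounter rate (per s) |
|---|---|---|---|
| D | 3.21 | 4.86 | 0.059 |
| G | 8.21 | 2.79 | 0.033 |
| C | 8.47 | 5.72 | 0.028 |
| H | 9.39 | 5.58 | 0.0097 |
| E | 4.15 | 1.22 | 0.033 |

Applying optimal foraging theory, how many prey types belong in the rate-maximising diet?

5

Profitabilities (E/h, J/s): E 3.4, G 2.94, H 1.68, C 1.48, D 0.66. Add prey in this order while the next type's profitability exceeds the intake rate on those already taken.
Rate on top 1: 0.1316. G: 2.94 > 0.1316 → include.
Rate on top 2: 0.3602. H: 1.68 > 0.3602 → include.
Rate on top 3: 0.4205. C: 1.48 > 0.4205 → include.
Rate on top 4: 0.5466. D: 0.66 > 0.5466 → include.
Optimal diet: E, G, H, C, D — 5 of 5 types.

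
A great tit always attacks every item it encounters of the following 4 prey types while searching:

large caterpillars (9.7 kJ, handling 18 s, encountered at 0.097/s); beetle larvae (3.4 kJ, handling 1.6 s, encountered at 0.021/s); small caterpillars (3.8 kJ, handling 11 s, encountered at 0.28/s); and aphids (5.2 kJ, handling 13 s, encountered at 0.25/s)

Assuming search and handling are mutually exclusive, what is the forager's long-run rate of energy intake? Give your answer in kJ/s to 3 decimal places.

0.371 kJ/s

Energy encountered per unit search time: 0.097×9.7 + 0.021×3.4 + 0.28×3.8 + 0.25×5.2 = 3.376 kJ/s.
Handling time per unit search time: 0.097×18 + 0.021×1.6 + 0.28×11 + 0.25×13 = 8.11.
Rate = 3.376/(1 + 8.11) = 0.3706 kJ/s.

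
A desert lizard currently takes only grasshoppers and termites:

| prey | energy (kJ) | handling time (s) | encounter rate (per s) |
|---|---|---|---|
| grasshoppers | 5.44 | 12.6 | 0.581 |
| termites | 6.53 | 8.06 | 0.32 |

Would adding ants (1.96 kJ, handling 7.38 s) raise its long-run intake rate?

No

On grasshoppers and termites alone, R = ΣλE/(1+Σλh) = 5.25/10.9 = 0.4817 kJ/s.
Profitability of ants: 1.96/7.38 = 0.2656 kJ/s.
Since 0.2656 < R, time spent handling ants is better spent searching.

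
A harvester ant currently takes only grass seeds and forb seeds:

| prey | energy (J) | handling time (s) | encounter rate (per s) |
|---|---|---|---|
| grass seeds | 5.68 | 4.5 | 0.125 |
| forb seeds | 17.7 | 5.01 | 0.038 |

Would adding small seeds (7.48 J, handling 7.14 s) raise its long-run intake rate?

Yes

Intake rate on the current diet: R = (0.125×5.68 + 0.038×17.7) / (1 + 0.125×4.5 + 0.038×5.01) = 1.383/1.753 = 0.7888 J/s.
Profitability of small seeds: 7.48/7.14 = 1.048 J/s.
Since 1.048 > R, including small seeds increases the long-run rate.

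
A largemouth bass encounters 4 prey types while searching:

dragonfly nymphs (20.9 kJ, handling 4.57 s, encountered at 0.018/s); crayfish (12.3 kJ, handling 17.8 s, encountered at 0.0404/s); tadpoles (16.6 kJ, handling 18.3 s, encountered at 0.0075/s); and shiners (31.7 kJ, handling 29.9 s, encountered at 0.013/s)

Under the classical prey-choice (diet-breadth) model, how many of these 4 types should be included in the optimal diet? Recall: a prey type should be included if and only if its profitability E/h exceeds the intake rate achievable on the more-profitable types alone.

4

Profitabilities (E/h, kJ/s): dragonfly nymphs 4.57, shiners 1.06, tadpoles 0.907, crayfish 0.691. Add prey in this order while the next type's profitability exceeds the intake rate on those already taken.
Rate on top 1: 0.3476. shiners: 1.06 > 0.3476 → include.
Rate on top 2: 0.5359. tadpoles: 0.907 > 0.5359 → include.
Rate on top 3: 0.5676. crayfish: 0.691 > 0.5676 → include.
Optimal diet: dragonfly nymphs, shiners, tadpoles, crayfish — 4 of 4 types.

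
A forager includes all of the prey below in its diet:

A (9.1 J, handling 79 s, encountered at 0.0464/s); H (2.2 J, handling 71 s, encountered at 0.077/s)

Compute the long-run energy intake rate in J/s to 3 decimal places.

0.058 J/s

Energy encountered per unit search time: 0.0464×9.1 + 0.077×2.2 = 0.5916 J/s.
Handling time per unit search time: 0.0464×79 + 0.077×71 = 9.133.
Rate = 0.5916/(1 + 9.133) = 0.05839 J/s.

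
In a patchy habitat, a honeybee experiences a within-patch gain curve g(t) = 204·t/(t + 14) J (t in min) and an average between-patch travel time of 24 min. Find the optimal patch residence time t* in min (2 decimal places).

Optimal t* satisfies g'(t*) = g(t*)/(T + t*).
g'(t) = 204·14/(t + 14)². Setting 204·14/(t+14)² = 204t/[(t+14)(24+t)] gives 14(24+t) = t(t+14), so t² = 14×24 = 336.
t* = √336 = 18.33 min.

18.33 min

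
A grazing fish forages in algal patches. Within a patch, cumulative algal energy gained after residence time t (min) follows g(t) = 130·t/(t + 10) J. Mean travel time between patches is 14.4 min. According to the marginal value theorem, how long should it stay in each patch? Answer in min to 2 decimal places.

12.00 min

By the marginal value theorem, leave when the instantaneous gain rate g'(t) equals the habitat-wide average g(t)/(T + t).
g'(t) = 130·10/(t + 10)². Setting 130·10/(t+10)² = 130t/[(t+10)(14.4+t)] gives 10(14.4+t) = t(t+10), so t² = 10×14.4 = 144.
t* = √144 = 12 min.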